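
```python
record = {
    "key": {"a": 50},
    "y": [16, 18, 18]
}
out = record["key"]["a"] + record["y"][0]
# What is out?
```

Trace (tracking out):
record = {'key': {'a': 50}, 'y': [16, 18, 18]}  # -> record = {'key': {'a': 50}, 'y': [16, 18, 18]}
out = record['key']['a'] + record['y'][0]  # -> out = 66

Answer: 66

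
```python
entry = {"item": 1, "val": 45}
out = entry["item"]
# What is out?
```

Answer: 1

Derivation:
Trace (tracking out):
entry = {'item': 1, 'val': 45}  # -> entry = {'item': 1, 'val': 45}
out = entry['item']  # -> out = 1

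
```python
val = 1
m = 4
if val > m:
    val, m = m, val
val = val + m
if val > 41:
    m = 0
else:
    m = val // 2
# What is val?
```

Trace (tracking val):
val = 1  # -> val = 1
m = 4  # -> m = 4
if val > m:  # condition is False
val = val + m  # -> val = 5
if val > 41:  # condition is False
else:
    m = val // 2  # -> m = 2

Answer: 5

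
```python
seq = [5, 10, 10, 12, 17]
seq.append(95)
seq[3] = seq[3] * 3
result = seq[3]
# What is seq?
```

Trace (tracking seq):
seq = [5, 10, 10, 12, 17]  # -> seq = [5, 10, 10, 12, 17]
seq.append(95)  # -> seq = [5, 10, 10, 12, 17, 95]
seq[3] = seq[3] * 3  # -> seq = [5, 10, 10, 36, 17, 95]
result = seq[3]  # -> result = 36

Answer: [5, 10, 10, 36, 17, 95]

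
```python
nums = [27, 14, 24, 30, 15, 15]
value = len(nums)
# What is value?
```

Answer: 6

Derivation:
Trace (tracking value):
nums = [27, 14, 24, 30, 15, 15]  # -> nums = [27, 14, 24, 30, 15, 15]
value = len(nums)  # -> value = 6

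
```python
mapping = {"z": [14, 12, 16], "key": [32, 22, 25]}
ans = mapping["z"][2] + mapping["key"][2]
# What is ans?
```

Trace (tracking ans):
mapping = {'z': [14, 12, 16], 'key': [32, 22, 25]}  # -> mapping = {'z': [14, 12, 16], 'key': [32, 22, 25]}
ans = mapping['z'][2] + mapping['key'][2]  # -> ans = 41

Answer: 41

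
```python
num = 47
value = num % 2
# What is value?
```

Trace (tracking value):
num = 47  # -> num = 47
value = num % 2  # -> value = 1

Answer: 1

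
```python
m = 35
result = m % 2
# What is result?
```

Answer: 1

Derivation:
Trace (tracking result):
m = 35  # -> m = 35
result = m % 2  # -> result = 1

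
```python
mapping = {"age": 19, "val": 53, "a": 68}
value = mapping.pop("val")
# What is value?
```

Trace (tracking value):
mapping = {'age': 19, 'val': 53, 'a': 68}  # -> mapping = {'age': 19, 'val': 53, 'a': 68}
value = mapping.pop('val')  # -> value = 53

Answer: 53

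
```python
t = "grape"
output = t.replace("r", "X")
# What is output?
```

Trace (tracking output):
t = 'grape'  # -> t = 'grape'
output = t.replace('r', 'X')  # -> output = 'gXape'

Answer: 'gXape'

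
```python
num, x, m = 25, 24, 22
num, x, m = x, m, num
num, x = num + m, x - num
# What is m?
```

Answer: 25

Derivation:
Trace (tracking m):
num, x, m = (25, 24, 22)  # -> num = 25, x = 24, m = 22
num, x, m = (x, m, num)  # -> num = 24, x = 22, m = 25
num, x = (num + m, x - num)  # -> num = 49, x = -2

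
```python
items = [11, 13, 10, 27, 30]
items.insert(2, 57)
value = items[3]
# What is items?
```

Answer: [11, 13, 57, 10, 27, 30]

Derivation:
Trace (tracking items):
items = [11, 13, 10, 27, 30]  # -> items = [11, 13, 10, 27, 30]
items.insert(2, 57)  # -> items = [11, 13, 57, 10, 27, 30]
value = items[3]  # -> value = 10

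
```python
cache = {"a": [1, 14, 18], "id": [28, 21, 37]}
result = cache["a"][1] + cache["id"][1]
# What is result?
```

Trace (tracking result):
cache = {'a': [1, 14, 18], 'id': [28, 21, 37]}  # -> cache = {'a': [1, 14, 18], 'id': [28, 21, 37]}
result = cache['a'][1] + cache['id'][1]  # -> result = 35

Answer: 35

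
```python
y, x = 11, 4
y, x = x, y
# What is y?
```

Answer: 4

Derivation:
Trace (tracking y):
y, x = (11, 4)  # -> y = 11, x = 4
y, x = (x, y)  # -> y = 4, x = 11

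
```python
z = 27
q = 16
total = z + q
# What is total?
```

Answer: 43

Derivation:
Trace (tracking total):
z = 27  # -> z = 27
q = 16  # -> q = 16
total = z + q  # -> total = 43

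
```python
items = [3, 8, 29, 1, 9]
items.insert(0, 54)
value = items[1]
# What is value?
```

Answer: 3

Derivation:
Trace (tracking value):
items = [3, 8, 29, 1, 9]  # -> items = [3, 8, 29, 1, 9]
items.insert(0, 54)  # -> items = [54, 3, 8, 29, 1, 9]
value = items[1]  # -> value = 3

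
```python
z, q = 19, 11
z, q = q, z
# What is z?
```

Trace (tracking z):
z, q = (19, 11)  # -> z = 19, q = 11
z, q = (q, z)  # -> z = 11, q = 19

Answer: 11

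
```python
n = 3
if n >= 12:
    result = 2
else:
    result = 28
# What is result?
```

Trace (tracking result):
n = 3  # -> n = 3
if n >= 12:  # condition is False
else:
    result = 28  # -> result = 28

Answer: 28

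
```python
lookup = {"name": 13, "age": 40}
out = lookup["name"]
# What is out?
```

Answer: 13

Derivation:
Trace (tracking out):
lookup = {'name': 13, 'age': 40}  # -> lookup = {'name': 13, 'age': 40}
out = lookup['name']  # -> out = 13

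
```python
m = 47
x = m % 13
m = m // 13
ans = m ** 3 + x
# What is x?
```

Trace (tracking x):
m = 47  # -> m = 47
x = m % 13  # -> x = 8
m = m // 13  # -> m = 3
ans = m ** 3 + x  # -> ans = 35

Answer: 8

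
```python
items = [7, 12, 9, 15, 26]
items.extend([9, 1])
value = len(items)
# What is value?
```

Trace (tracking value):
items = [7, 12, 9, 15, 26]  # -> items = [7, 12, 9, 15, 26]
items.extend([9, 1])  # -> items = [7, 12, 9, 15, 26, 9, 1]
value = len(items)  # -> value = 7

Answer: 7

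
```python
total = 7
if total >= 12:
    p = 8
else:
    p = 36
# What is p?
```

Trace (tracking p):
total = 7  # -> total = 7
if total >= 12:  # condition is False
else:
    p = 36  # -> p = 36

Answer: 36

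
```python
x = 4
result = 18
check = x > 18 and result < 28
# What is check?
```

Trace (tracking check):
x = 4  # -> x = 4
result = 18  # -> result = 18
check = x > 18 and result < 28  # -> check = False

Answer: False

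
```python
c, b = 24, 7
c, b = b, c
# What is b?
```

Trace (tracking b):
c, b = (24, 7)  # -> c = 24, b = 7
c, b = (b, c)  # -> c = 7, b = 24

Answer: 24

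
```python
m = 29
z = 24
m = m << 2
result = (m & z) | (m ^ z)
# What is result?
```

Trace (tracking result):
m = 29  # -> m = 29
z = 24  # -> z = 24
m = m << 2  # -> m = 116
result = m & z | m ^ z  # -> result = 124

Answer: 124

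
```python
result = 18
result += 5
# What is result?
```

Trace (tracking result):
result = 18  # -> result = 18
result += 5  # -> result = 23

Answer: 23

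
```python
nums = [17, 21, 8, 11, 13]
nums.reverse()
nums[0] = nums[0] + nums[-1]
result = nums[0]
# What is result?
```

Answer: 30

Derivation:
Trace (tracking result):
nums = [17, 21, 8, 11, 13]  # -> nums = [17, 21, 8, 11, 13]
nums.reverse()  # -> nums = [13, 11, 8, 21, 17]
nums[0] = nums[0] + nums[-1]  # -> nums = [30, 11, 8, 21, 17]
result = nums[0]  # -> result = 30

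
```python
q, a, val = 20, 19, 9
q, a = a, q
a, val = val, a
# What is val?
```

Answer: 20

Derivation:
Trace (tracking val):
q, a, val = (20, 19, 9)  # -> q = 20, a = 19, val = 9
q, a = (a, q)  # -> q = 19, a = 20
a, val = (val, a)  # -> a = 9, val = 20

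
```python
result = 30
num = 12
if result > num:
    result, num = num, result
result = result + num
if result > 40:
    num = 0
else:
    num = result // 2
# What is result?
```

Answer: 42

Derivation:
Trace (tracking result):
result = 30  # -> result = 30
num = 12  # -> num = 12
if result > num:  # condition is True
    result, num = (num, result)  # -> result = 12, num = 30
result = result + num  # -> result = 42
if result > 40:  # condition is True
    num = 0  # -> num = 0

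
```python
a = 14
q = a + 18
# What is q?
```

Trace (tracking q):
a = 14  # -> a = 14
q = a + 18  # -> q = 32

Answer: 32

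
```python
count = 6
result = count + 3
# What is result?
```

Trace (tracking result):
count = 6  # -> count = 6
result = count + 3  # -> result = 9

Answer: 9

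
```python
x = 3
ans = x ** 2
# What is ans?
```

Answer: 9

Derivation:
Trace (tracking ans):
x = 3  # -> x = 3
ans = x ** 2  # -> ans = 9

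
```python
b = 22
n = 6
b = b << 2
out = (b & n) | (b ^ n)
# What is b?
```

Answer: 88

Derivation:
Trace (tracking b):
b = 22  # -> b = 22
n = 6  # -> n = 6
b = b << 2  # -> b = 88
out = b & n | b ^ n  # -> out = 94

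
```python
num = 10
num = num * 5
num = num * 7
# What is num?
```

Answer: 350

Derivation:
Trace (tracking num):
num = 10  # -> num = 10
num = num * 5  # -> num = 50
num = num * 7  # -> num = 350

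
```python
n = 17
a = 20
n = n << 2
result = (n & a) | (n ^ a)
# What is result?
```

Trace (tracking result):
n = 17  # -> n = 17
a = 20  # -> a = 20
n = n << 2  # -> n = 68
result = n & a | n ^ a  # -> result = 84

Answer: 84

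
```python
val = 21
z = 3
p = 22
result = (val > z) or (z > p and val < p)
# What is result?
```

Answer: True

Derivation:
Trace (tracking result):
val = 21  # -> val = 21
z = 3  # -> z = 3
p = 22  # -> p = 22
result = val > z or (z > p and val < p)  # -> result = True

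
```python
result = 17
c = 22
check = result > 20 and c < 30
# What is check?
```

Trace (tracking check):
result = 17  # -> result = 17
c = 22  # -> c = 22
check = result > 20 and c < 30  # -> check = False

Answer: False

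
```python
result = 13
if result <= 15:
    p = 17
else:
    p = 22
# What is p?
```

Trace (tracking p):
result = 13  # -> result = 13
if result <= 15:  # condition is True
    p = 17  # -> p = 17

Answer: 17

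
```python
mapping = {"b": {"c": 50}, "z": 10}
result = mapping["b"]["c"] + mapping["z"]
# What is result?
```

Answer: 60

Derivation:
Trace (tracking result):
mapping = {'b': {'c': 50}, 'z': 10}  # -> mapping = {'b': {'c': 50}, 'z': 10}
result = mapping['b']['c'] + mapping['z']  # -> result = 60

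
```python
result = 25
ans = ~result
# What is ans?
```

Trace (tracking ans):
result = 25  # -> result = 25
ans = ~result  # -> ans = -26

Answer: -26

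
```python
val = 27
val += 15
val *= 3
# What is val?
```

Trace (tracking val):
val = 27  # -> val = 27
val += 15  # -> val = 42
val *= 3  # -> val = 126

Answer: 126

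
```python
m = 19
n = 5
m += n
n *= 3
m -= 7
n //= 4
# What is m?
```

Answer: 17

Derivation:
Trace (tracking m):
m = 19  # -> m = 19
n = 5  # -> n = 5
m += n  # -> m = 24
n *= 3  # -> n = 15
m -= 7  # -> m = 17
n //= 4  # -> n = 3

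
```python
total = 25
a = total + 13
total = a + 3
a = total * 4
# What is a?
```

Trace (tracking a):
total = 25  # -> total = 25
a = total + 13  # -> a = 38
total = a + 3  # -> total = 41
a = total * 4  # -> a = 164

Answer: 164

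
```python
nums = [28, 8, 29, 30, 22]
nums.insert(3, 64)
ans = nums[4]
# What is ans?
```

Answer: 30

Derivation:
Trace (tracking ans):
nums = [28, 8, 29, 30, 22]  # -> nums = [28, 8, 29, 30, 22]
nums.insert(3, 64)  # -> nums = [28, 8, 29, 64, 30, 22]
ans = nums[4]  # -> ans = 30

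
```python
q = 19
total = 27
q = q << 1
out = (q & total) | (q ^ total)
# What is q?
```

Answer: 38

Derivation:
Trace (tracking q):
q = 19  # -> q = 19
total = 27  # -> total = 27
q = q << 1  # -> q = 38
out = q & total | q ^ total  # -> out = 63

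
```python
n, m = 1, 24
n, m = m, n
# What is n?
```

Answer: 24

Derivation:
Trace (tracking n):
n, m = (1, 24)  # -> n = 1, m = 24
n, m = (m, n)  # -> n = 24, m = 1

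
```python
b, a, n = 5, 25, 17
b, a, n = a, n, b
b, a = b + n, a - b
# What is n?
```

Answer: 5

Derivation:
Trace (tracking n):
b, a, n = (5, 25, 17)  # -> b = 5, a = 25, n = 17
b, a, n = (a, n, b)  # -> b = 25, a = 17, n = 5
b, a = (b + n, a - b)  # -> b = 30, a = -8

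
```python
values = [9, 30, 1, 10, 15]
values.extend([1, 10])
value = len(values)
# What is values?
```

Trace (tracking values):
values = [9, 30, 1, 10, 15]  # -> values = [9, 30, 1, 10, 15]
values.extend([1, 10])  # -> values = [9, 30, 1, 10, 15, 1, 10]
value = len(values)  # -> value = 7

Answer: [9, 30, 1, 10, 15, 1, 10]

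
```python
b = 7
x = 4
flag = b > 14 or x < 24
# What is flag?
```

Answer: True

Derivation:
Trace (tracking flag):
b = 7  # -> b = 7
x = 4  # -> x = 4
flag = b > 14 or x < 24  # -> flag = True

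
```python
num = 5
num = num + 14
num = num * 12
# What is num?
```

Trace (tracking num):
num = 5  # -> num = 5
num = num + 14  # -> num = 19
num = num * 12  # -> num = 228

Answer: 228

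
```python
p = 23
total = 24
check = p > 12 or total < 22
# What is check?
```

Trace (tracking check):
p = 23  # -> p = 23
total = 24  # -> total = 24
check = p > 12 or total < 22  # -> check = True

Answer: True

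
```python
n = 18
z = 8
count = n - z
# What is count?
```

Trace (tracking count):
n = 18  # -> n = 18
z = 8  # -> z = 8
count = n - z  # -> count = 10

Answer: 10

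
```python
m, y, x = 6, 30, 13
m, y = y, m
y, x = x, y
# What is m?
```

Trace (tracking m):
m, y, x = (6, 30, 13)  # -> m = 6, y = 30, x = 13
m, y = (y, m)  # -> m = 30, y = 6
y, x = (x, y)  # -> y = 13, x = 6

Answer: 30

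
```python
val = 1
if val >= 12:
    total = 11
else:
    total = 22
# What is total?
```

Answer: 22

Derivation:
Trace (tracking total):
val = 1  # -> val = 1
if val >= 12:  # condition is False
else:
    total = 22  # -> total = 22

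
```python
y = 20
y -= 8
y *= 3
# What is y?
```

Answer: 36

Derivation:
Trace (tracking y):
y = 20  # -> y = 20
y -= 8  # -> y = 12
y *= 3  # -> y = 36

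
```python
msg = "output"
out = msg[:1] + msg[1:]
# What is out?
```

Answer: 'output'

Derivation:
Trace (tracking out):
msg = 'output'  # -> msg = 'output'
out = msg[:1] + msg[1:]  # -> out = 'output'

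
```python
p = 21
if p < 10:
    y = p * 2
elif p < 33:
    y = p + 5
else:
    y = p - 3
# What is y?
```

Answer: 26

Derivation:
Trace (tracking y):
p = 21  # -> p = 21
if p < 10:  # condition is False
elif p < 33:  # condition is True
    y = p + 5  # -> y = 26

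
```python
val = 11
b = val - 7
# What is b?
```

Trace (tracking b):
val = 11  # -> val = 11
b = val - 7  # -> b = 4

Answer: 4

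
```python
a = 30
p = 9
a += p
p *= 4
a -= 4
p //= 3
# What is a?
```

Answer: 35

Derivation:
Trace (tracking a):
a = 30  # -> a = 30
p = 9  # -> p = 9
a += p  # -> a = 39
p *= 4  # -> p = 36
a -= 4  # -> a = 35
p //= 3  # -> p = 12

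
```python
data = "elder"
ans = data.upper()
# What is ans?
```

Answer: 'ELDER'

Derivation:
Trace (tracking ans):
data = 'elder'  # -> data = 'elder'
ans = data.upper()  # -> ans = 'ELDER'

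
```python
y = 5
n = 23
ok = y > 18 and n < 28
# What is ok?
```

Answer: False

Derivation:
Trace (tracking ok):
y = 5  # -> y = 5
n = 23  # -> n = 23
ok = y > 18 and n < 28  # -> ok = False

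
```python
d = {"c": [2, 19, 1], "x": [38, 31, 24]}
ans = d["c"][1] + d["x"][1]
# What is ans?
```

Answer: 50

Derivation:
Trace (tracking ans):
d = {'c': [2, 19, 1], 'x': [38, 31, 24]}  # -> d = {'c': [2, 19, 1], 'x': [38, 31, 24]}
ans = d['c'][1] + d['x'][1]  # -> ans = 50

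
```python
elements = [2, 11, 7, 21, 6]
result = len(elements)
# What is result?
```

Answer: 5

Derivation:
Trace (tracking result):
elements = [2, 11, 7, 21, 6]  # -> elements = [2, 11, 7, 21, 6]
result = len(elements)  # -> result = 5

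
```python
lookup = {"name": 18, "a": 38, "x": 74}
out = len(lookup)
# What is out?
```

Trace (tracking out):
lookup = {'name': 18, 'a': 38, 'x': 74}  # -> lookup = {'name': 18, 'a': 38, 'x': 74}
out = len(lookup)  # -> out = 3

Answer: 3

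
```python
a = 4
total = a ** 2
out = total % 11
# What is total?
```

Trace (tracking total):
a = 4  # -> a = 4
total = a ** 2  # -> total = 16
out = total % 11  # -> out = 5

Answer: 16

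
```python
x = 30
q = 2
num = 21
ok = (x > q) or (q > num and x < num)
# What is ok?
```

Answer: True

Derivation:
Trace (tracking ok):
x = 30  # -> x = 30
q = 2  # -> q = 2
num = 21  # -> num = 21
ok = x > q or (q > num and x < num)  # -> ok = True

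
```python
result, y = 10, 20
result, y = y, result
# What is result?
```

Trace (tracking result):
result, y = (10, 20)  # -> result = 10, y = 20
result, y = (y, result)  # -> result = 20, y = 10

Answer: 20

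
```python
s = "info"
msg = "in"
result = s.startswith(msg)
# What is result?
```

Answer: True

Derivation:
Trace (tracking result):
s = 'info'  # -> s = 'info'
msg = 'in'  # -> msg = 'in'
result = s.startswith(msg)  # -> result = True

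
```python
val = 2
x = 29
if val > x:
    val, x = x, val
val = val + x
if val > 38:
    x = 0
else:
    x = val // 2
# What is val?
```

Answer: 31

Derivation:
Trace (tracking val):
val = 2  # -> val = 2
x = 29  # -> x = 29
if val > x:  # condition is False
val = val + x  # -> val = 31
if val > 38:  # condition is False
else:
    x = val // 2  # -> x = 15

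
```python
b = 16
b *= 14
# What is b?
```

Trace (tracking b):
b = 16  # -> b = 16
b *= 14  # -> b = 224

Answer: 224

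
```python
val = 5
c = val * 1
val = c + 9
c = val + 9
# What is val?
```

Trace (tracking val):
val = 5  # -> val = 5
c = val * 1  # -> c = 5
val = c + 9  # -> val = 14
c = val + 9  # -> c = 23

Answer: 14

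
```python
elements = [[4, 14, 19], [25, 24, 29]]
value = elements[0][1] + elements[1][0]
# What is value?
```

Trace (tracking value):
elements = [[4, 14, 19], [25, 24, 29]]  # -> elements = [[4, 14, 19], [25, 24, 29]]
value = elements[0][1] + elements[1][0]  # -> value = 39

Answer: 39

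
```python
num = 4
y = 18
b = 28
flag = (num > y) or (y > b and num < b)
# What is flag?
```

Answer: False

Derivation:
Trace (tracking flag):
num = 4  # -> num = 4
y = 18  # -> y = 18
b = 28  # -> b = 28
flag = num > y or (y > b and num < b)  # -> flag = False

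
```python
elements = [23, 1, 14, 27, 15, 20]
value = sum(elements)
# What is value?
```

Answer: 100

Derivation:
Trace (tracking value):
elements = [23, 1, 14, 27, 15, 20]  # -> elements = [23, 1, 14, 27, 15, 20]
value = sum(elements)  # -> value = 100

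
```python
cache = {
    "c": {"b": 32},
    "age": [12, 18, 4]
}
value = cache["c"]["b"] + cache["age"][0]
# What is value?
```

Trace (tracking value):
cache = {'c': {'b': 32}, 'age': [12, 18, 4]}  # -> cache = {'c': {'b': 32}, 'age': [12, 18, 4]}
value = cache['c']['b'] + cache['age'][0]  # -> value = 44

Answer: 44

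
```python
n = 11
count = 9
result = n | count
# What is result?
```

Trace (tracking result):
n = 11  # -> n = 11
count = 9  # -> count = 9
result = n | count  # -> result = 11

Answer: 11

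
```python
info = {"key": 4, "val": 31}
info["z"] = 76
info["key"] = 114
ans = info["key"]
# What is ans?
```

Answer: 114

Derivation:
Trace (tracking ans):
info = {'key': 4, 'val': 31}  # -> info = {'key': 4, 'val': 31}
info['z'] = 76  # -> info = {'key': 4, 'val': 31, 'z': 76}
info['key'] = 114  # -> info = {'key': 114, 'val': 31, 'z': 76}
ans = info['key']  # -> ans = 114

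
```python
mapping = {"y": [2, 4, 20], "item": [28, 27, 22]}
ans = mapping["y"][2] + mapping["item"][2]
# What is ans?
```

Answer: 42

Derivation:
Trace (tracking ans):
mapping = {'y': [2, 4, 20], 'item': [28, 27, 22]}  # -> mapping = {'y': [2, 4, 20], 'item': [28, 27, 22]}
ans = mapping['y'][2] + mapping['item'][2]  # -> ans = 42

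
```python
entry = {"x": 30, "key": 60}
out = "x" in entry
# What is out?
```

Trace (tracking out):
entry = {'x': 30, 'key': 60}  # -> entry = {'x': 30, 'key': 60}
out = 'x' in entry  # -> out = True

Answer: True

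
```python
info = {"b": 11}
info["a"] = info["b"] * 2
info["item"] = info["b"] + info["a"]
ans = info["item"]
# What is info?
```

Trace (tracking info):
info = {'b': 11}  # -> info = {'b': 11}
info['a'] = info['b'] * 2  # -> info = {'b': 11, 'a': 22}
info['item'] = info['b'] + info['a']  # -> info = {'b': 11, 'a': 22, 'item': 33}
ans = info['item']  # -> ans = 33

Answer: {'b': 11, 'a': 22, 'item': 33}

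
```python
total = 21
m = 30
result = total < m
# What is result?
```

Answer: True

Derivation:
Trace (tracking result):
total = 21  # -> total = 21
m = 30  # -> m = 30
result = total < m  # -> result = True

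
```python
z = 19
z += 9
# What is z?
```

Trace (tracking z):
z = 19  # -> z = 19
z += 9  # -> z = 28

Answer: 28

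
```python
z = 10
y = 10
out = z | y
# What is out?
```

Trace (tracking out):
z = 10  # -> z = 10
y = 10  # -> y = 10
out = z | y  # -> out = 10

Answer: 10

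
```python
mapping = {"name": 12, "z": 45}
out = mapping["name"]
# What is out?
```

Trace (tracking out):
mapping = {'name': 12, 'z': 45}  # -> mapping = {'name': 12, 'z': 45}
out = mapping['name']  # -> out = 12

Answer: 12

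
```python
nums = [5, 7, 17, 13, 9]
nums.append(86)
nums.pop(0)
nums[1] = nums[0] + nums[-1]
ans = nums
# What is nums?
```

Answer: [7, 93, 13, 9, 86]

Derivation:
Trace (tracking nums):
nums = [5, 7, 17, 13, 9]  # -> nums = [5, 7, 17, 13, 9]
nums.append(86)  # -> nums = [5, 7, 17, 13, 9, 86]
nums.pop(0)  # -> nums = [7, 17, 13, 9, 86]
nums[1] = nums[0] + nums[-1]  # -> nums = [7, 93, 13, 9, 86]
ans = nums  # -> ans = [7, 93, 13, 9, 86]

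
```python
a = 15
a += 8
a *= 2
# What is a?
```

Trace (tracking a):
a = 15  # -> a = 15
a += 8  # -> a = 23
a *= 2  # -> a = 46

Answer: 46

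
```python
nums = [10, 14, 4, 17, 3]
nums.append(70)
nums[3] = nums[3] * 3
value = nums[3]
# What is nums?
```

Answer: [10, 14, 4, 51, 3, 70]

Derivation:
Trace (tracking nums):
nums = [10, 14, 4, 17, 3]  # -> nums = [10, 14, 4, 17, 3]
nums.append(70)  # -> nums = [10, 14, 4, 17, 3, 70]
nums[3] = nums[3] * 3  # -> nums = [10, 14, 4, 51, 3, 70]
value = nums[3]  # -> value = 51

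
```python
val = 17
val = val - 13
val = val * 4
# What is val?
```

Trace (tracking val):
val = 17  # -> val = 17
val = val - 13  # -> val = 4
val = val * 4  # -> val = 16

Answer: 16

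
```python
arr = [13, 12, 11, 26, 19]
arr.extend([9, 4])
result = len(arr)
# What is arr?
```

Trace (tracking arr):
arr = [13, 12, 11, 26, 19]  # -> arr = [13, 12, 11, 26, 19]
arr.extend([9, 4])  # -> arr = [13, 12, 11, 26, 19, 9, 4]
result = len(arr)  # -> result = 7

Answer: [13, 12, 11, 26, 19, 9, 4]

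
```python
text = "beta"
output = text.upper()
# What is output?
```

Answer: 'BETA'

Derivation:
Trace (tracking output):
text = 'beta'  # -> text = 'beta'
output = text.upper()  # -> output = 'BETA'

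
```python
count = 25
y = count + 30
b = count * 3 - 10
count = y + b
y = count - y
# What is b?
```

Answer: 65

Derivation:
Trace (tracking b):
count = 25  # -> count = 25
y = count + 30  # -> y = 55
b = count * 3 - 10  # -> b = 65
count = y + b  # -> count = 120
y = count - y  # -> y = 65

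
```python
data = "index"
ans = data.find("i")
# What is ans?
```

Answer: 0

Derivation:
Trace (tracking ans):
data = 'index'  # -> data = 'index'
ans = data.find('i')  # -> ans = 0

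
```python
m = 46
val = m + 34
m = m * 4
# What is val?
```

Trace (tracking val):
m = 46  # -> m = 46
val = m + 34  # -> val = 80
m = m * 4  # -> m = 184

Answer: 80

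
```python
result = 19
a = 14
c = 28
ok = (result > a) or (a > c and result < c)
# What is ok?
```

Trace (tracking ok):
result = 19  # -> result = 19
a = 14  # -> a = 14
c = 28  # -> c = 28
ok = result > a or (a > c and result < c)  # -> ok = True

Answer: True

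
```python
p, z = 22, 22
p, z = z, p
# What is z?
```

Answer: 22

Derivation:
Trace (tracking z):
p, z = (22, 22)  # -> p = 22, z = 22
p, z = (z, p)  # -> p = 22, z = 22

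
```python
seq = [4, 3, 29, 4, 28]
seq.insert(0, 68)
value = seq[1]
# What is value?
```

Trace (tracking value):
seq = [4, 3, 29, 4, 28]  # -> seq = [4, 3, 29, 4, 28]
seq.insert(0, 68)  # -> seq = [68, 4, 3, 29, 4, 28]
value = seq[1]  # -> value = 4

Answer: 4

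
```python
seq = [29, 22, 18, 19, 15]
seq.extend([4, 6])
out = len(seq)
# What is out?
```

Answer: 7

Derivation:
Trace (tracking out):
seq = [29, 22, 18, 19, 15]  # -> seq = [29, 22, 18, 19, 15]
seq.extend([4, 6])  # -> seq = [29, 22, 18, 19, 15, 4, 6]
out = len(seq)  # -> out = 7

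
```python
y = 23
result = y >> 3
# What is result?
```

Answer: 2

Derivation:
Trace (tracking result):
y = 23  # -> y = 23
result = y >> 3  # -> result = 2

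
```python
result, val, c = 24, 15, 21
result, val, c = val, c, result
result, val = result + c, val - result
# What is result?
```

Trace (tracking result):
result, val, c = (24, 15, 21)  # -> result = 24, val = 15, c = 21
result, val, c = (val, c, result)  # -> result = 15, val = 21, c = 24
result, val = (result + c, val - result)  # -> result = 39, val = 6

Answer: 39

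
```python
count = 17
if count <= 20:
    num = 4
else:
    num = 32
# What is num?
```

Trace (tracking num):
count = 17  # -> count = 17
if count <= 20:  # condition is True
    num = 4  # -> num = 4

Answer: 4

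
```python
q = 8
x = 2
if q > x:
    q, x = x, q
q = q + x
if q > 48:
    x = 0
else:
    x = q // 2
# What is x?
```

Trace (tracking x):
q = 8  # -> q = 8
x = 2  # -> x = 2
if q > x:  # condition is True
    q, x = (x, q)  # -> q = 2, x = 8
q = q + x  # -> q = 10
if q > 48:  # condition is False
else:
    x = q // 2  # -> x = 5

Answer: 5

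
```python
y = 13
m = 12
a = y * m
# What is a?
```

Answer: 156

Derivation:
Trace (tracking a):
y = 13  # -> y = 13
m = 12  # -> m = 12
a = y * m  # -> a = 156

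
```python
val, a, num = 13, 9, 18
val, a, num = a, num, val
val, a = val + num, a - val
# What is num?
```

Trace (tracking num):
val, a, num = (13, 9, 18)  # -> val = 13, a = 9, num = 18
val, a, num = (a, num, val)  # -> val = 9, a = 18, num = 13
val, a = (val + num, a - val)  # -> val = 22, a = 9

Answer: 13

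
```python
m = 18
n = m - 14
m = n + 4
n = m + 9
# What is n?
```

Answer: 17

Derivation:
Trace (tracking n):
m = 18  # -> m = 18
n = m - 14  # -> n = 4
m = n + 4  # -> m = 8
n = m + 9  # -> n = 17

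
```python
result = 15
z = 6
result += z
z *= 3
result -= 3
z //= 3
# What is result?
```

Trace (tracking result):
result = 15  # -> result = 15
z = 6  # -> z = 6
result += z  # -> result = 21
z *= 3  # -> z = 18
result -= 3  # -> result = 18
z //= 3  # -> z = 6

Answer: 18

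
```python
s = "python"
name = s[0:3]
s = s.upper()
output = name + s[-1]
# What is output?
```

Trace (tracking output):
s = 'python'  # -> s = 'python'
name = s[0:3]  # -> name = 'pyt'
s = s.upper()  # -> s = 'PYTHON'
output = name + s[-1]  # -> output = 'pytN'

Answer: 'pytN'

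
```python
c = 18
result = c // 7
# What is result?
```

Answer: 2

Derivation:
Trace (tracking result):
c = 18  # -> c = 18
result = c // 7  # -> result = 2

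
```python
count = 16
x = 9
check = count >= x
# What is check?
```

Answer: True

Derivation:
Trace (tracking check):
count = 16  # -> count = 16
x = 9  # -> x = 9
check = count >= x  # -> check = True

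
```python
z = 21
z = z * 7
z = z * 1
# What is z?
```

Trace (tracking z):
z = 21  # -> z = 21
z = z * 7  # -> z = 147
z = z * 1  # -> z = 147

Answer: 147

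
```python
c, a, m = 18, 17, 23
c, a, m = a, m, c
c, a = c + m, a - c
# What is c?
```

Answer: 35

Derivation:
Trace (tracking c):
c, a, m = (18, 17, 23)  # -> c = 18, a = 17, m = 23
c, a, m = (a, m, c)  # -> c = 17, a = 23, m = 18
c, a = (c + m, a - c)  # -> c = 35, a = 6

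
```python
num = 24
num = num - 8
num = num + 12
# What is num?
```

Answer: 28

Derivation:
Trace (tracking num):
num = 24  # -> num = 24
num = num - 8  # -> num = 16
num = num + 12  # -> num = 28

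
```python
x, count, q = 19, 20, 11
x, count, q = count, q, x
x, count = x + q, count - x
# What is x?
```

Trace (tracking x):
x, count, q = (19, 20, 11)  # -> x = 19, count = 20, q = 11
x, count, q = (count, q, x)  # -> x = 20, count = 11, q = 19
x, count = (x + q, count - x)  # -> x = 39, count = -9

Answer: 39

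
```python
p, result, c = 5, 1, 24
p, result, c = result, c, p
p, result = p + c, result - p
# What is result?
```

Trace (tracking result):
p, result, c = (5, 1, 24)  # -> p = 5, result = 1, c = 24
p, result, c = (result, c, p)  # -> p = 1, result = 24, c = 5
p, result = (p + c, result - p)  # -> p = 6, result = 23

Answer: 23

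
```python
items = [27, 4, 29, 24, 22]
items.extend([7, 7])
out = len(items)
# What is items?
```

Answer: [27, 4, 29, 24, 22, 7, 7]

Derivation:
Trace (tracking items):
items = [27, 4, 29, 24, 22]  # -> items = [27, 4, 29, 24, 22]
items.extend([7, 7])  # -> items = [27, 4, 29, 24, 22, 7, 7]
out = len(items)  # -> out = 7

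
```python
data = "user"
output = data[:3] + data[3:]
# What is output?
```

Trace (tracking output):
data = 'user'  # -> data = 'user'
output = data[:3] + data[3:]  # -> output = 'user'

Answer: 'user'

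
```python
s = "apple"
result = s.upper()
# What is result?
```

Answer: 'APPLE'

Derivation:
Trace (tracking result):
s = 'apple'  # -> s = 'apple'
result = s.upper()  # -> result = 'APPLE'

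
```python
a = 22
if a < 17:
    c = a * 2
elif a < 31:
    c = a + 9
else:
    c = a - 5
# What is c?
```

Answer: 31

Derivation:
Trace (tracking c):
a = 22  # -> a = 22
if a < 17:  # condition is False
elif a < 31:  # condition is True
    c = a + 9  # -> c = 31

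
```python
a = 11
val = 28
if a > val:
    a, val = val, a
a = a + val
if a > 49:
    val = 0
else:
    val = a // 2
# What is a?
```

Answer: 39

Derivation:
Trace (tracking a):
a = 11  # -> a = 11
val = 28  # -> val = 28
if a > val:  # condition is False
a = a + val  # -> a = 39
if a > 49:  # condition is False
else:
    val = a // 2  # -> val = 19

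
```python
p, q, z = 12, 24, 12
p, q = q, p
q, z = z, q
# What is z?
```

Answer: 12

Derivation:
Trace (tracking z):
p, q, z = (12, 24, 12)  # -> p = 12, q = 24, z = 12
p, q = (q, p)  # -> p = 24, q = 12
q, z = (z, q)  # -> q = 12, z = 12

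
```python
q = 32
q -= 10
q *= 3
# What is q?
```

Answer: 66

Derivation:
Trace (tracking q):
q = 32  # -> q = 32
q -= 10  # -> q = 22
q *= 3  # -> q = 66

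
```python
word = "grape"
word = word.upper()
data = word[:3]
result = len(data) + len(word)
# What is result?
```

Answer: 8

Derivation:
Trace (tracking result):
word = 'grape'  # -> word = 'grape'
word = word.upper()  # -> word = 'GRAPE'
data = word[:3]  # -> data = 'GRA'
result = len(data) + len(word)  # -> result = 8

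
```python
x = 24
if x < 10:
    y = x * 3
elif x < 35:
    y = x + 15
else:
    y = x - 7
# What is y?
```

Answer: 39

Derivation:
Trace (tracking y):
x = 24  # -> x = 24
if x < 10:  # condition is False
elif x < 35:  # condition is True
    y = x + 15  # -> y = 39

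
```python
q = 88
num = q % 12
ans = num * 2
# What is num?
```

Answer: 4

Derivation:
Trace (tracking num):
q = 88  # -> q = 88
num = q % 12  # -> num = 4
ans = num * 2  # -> ans = 8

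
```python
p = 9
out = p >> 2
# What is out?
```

Trace (tracking out):
p = 9  # -> p = 9
out = p >> 2  # -> out = 2

Answer: 2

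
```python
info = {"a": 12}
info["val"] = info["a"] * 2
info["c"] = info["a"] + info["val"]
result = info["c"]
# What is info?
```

Answer: {'a': 12, 'val': 24, 'c': 36}

Derivation:
Trace (tracking info):
info = {'a': 12}  # -> info = {'a': 12}
info['val'] = info['a'] * 2  # -> info = {'a': 12, 'val': 24}
info['c'] = info['a'] + info['val']  # -> info = {'a': 12, 'val': 24, 'c': 36}
result = info['c']  # -> result = 36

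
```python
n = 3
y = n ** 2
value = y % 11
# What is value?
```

Trace (tracking value):
n = 3  # -> n = 3
y = n ** 2  # -> y = 9
value = y % 11  # -> value = 9

Answer: 9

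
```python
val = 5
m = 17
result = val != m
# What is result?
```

Answer: True

Derivation:
Trace (tracking result):
val = 5  # -> val = 5
m = 17  # -> m = 17
result = val != m  # -> result = True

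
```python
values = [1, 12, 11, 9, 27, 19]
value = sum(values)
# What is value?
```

Trace (tracking value):
values = [1, 12, 11, 9, 27, 19]  # -> values = [1, 12, 11, 9, 27, 19]
value = sum(values)  # -> value = 79

Answer: 79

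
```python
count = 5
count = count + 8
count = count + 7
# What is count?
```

Answer: 20

Derivation:
Trace (tracking count):
count = 5  # -> count = 5
count = count + 8  # -> count = 13
count = count + 7  # -> count = 20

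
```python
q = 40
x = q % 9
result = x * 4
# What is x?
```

Answer: 4

Derivation:
Trace (tracking x):
q = 40  # -> q = 40
x = q % 9  # -> x = 4
result = x * 4  # -> result = 16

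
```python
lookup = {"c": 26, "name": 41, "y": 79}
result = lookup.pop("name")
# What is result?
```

Answer: 41

Derivation:
Trace (tracking result):
lookup = {'c': 26, 'name': 41, 'y': 79}  # -> lookup = {'c': 26, 'name': 41, 'y': 79}
result = lookup.pop('name')  # -> result = 41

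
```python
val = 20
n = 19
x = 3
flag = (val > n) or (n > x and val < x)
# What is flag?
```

Answer: True

Derivation:
Trace (tracking flag):
val = 20  # -> val = 20
n = 19  # -> n = 19
x = 3  # -> x = 3
flag = val > n or (n > x and val < x)  # -> flag = True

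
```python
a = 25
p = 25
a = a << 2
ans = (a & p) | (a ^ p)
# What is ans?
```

Trace (tracking ans):
a = 25  # -> a = 25
p = 25  # -> p = 25
a = a << 2  # -> a = 100
ans = a & p | a ^ p  # -> ans = 125

Answer: 125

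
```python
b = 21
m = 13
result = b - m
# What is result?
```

Trace (tracking result):
b = 21  # -> b = 21
m = 13  # -> m = 13
result = b - m  # -> result = 8

Answer: 8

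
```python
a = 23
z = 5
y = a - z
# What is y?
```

Trace (tracking y):
a = 23  # -> a = 23
z = 5  # -> z = 5
y = a - z  # -> y = 18

Answer: 18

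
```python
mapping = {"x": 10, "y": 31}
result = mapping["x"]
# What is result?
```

Trace (tracking result):
mapping = {'x': 10, 'y': 31}  # -> mapping = {'x': 10, 'y': 31}
result = mapping['x']  # -> result = 10

Answer: 10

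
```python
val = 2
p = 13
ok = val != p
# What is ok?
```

Trace (tracking ok):
val = 2  # -> val = 2
p = 13  # -> p = 13
ok = val != p  # -> ok = True

Answer: True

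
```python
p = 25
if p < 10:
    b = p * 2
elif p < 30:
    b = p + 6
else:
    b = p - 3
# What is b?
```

Trace (tracking b):
p = 25  # -> p = 25
if p < 10:  # condition is False
elif p < 30:  # condition is True
    b = p + 6  # -> b = 31

Answer: 31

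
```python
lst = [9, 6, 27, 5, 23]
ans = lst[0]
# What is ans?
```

Answer: 9

Derivation:
Trace (tracking ans):
lst = [9, 6, 27, 5, 23]  # -> lst = [9, 6, 27, 5, 23]
ans = lst[0]  # -> ans = 9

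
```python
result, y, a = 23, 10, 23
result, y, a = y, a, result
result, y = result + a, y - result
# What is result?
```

Answer: 33

Derivation:
Trace (tracking result):
result, y, a = (23, 10, 23)  # -> result = 23, y = 10, a = 23
result, y, a = (y, a, result)  # -> result = 10, y = 23, a = 23
result, y = (result + a, y - result)  # -> result = 33, y = 13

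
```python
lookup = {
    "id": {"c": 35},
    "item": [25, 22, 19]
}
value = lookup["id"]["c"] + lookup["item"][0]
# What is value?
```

Answer: 60

Derivation:
Trace (tracking value):
lookup = {'id': {'c': 35}, 'item': [25, 22, 19]}  # -> lookup = {'id': {'c': 35}, 'item': [25, 22, 19]}
value = lookup['id']['c'] + lookup['item'][0]  # -> value = 60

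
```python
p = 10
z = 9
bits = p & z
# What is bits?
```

Answer: 8

Derivation:
Trace (tracking bits):
p = 10  # -> p = 10
z = 9  # -> z = 9
bits = p & z  # -> bits = 8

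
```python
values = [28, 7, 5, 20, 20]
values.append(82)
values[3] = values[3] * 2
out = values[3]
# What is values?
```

Trace (tracking values):
values = [28, 7, 5, 20, 20]  # -> values = [28, 7, 5, 20, 20]
values.append(82)  # -> values = [28, 7, 5, 20, 20, 82]
values[3] = values[3] * 2  # -> values = [28, 7, 5, 40, 20, 82]
out = values[3]  # -> out = 40

Answer: [28, 7, 5, 40, 20, 82]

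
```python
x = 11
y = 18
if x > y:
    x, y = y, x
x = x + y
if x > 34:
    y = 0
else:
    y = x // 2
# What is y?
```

Answer: 14

Derivation:
Trace (tracking y):
x = 11  # -> x = 11
y = 18  # -> y = 18
if x > y:  # condition is False
x = x + y  # -> x = 29
if x > 34:  # condition is False
else:
    y = x // 2  # -> y = 14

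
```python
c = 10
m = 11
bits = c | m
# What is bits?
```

Trace (tracking bits):
c = 10  # -> c = 10
m = 11  # -> m = 11
bits = c | m  # -> bits = 11

Answer: 11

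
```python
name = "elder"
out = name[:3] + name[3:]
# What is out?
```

Trace (tracking out):
name = 'elder'  # -> name = 'elder'
out = name[:3] + name[3:]  # -> out = 'elder'

Answer: 'elder'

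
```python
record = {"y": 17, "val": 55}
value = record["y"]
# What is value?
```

Trace (tracking value):
record = {'y': 17, 'val': 55}  # -> record = {'y': 17, 'val': 55}
value = record['y']  # -> value = 17

Answer: 17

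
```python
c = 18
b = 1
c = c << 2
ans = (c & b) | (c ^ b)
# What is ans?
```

Trace (tracking ans):
c = 18  # -> c = 18
b = 1  # -> b = 1
c = c << 2  # -> c = 72
ans = c & b | c ^ b  # -> ans = 73

Answer: 73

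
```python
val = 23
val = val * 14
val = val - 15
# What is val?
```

Answer: 307

Derivation:
Trace (tracking val):
val = 23  # -> val = 23
val = val * 14  # -> val = 322
val = val - 15  # -> val = 307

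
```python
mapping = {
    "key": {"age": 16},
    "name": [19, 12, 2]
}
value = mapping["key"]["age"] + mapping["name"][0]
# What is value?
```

Trace (tracking value):
mapping = {'key': {'age': 16}, 'name': [19, 12, 2]}  # -> mapping = {'key': {'age': 16}, 'name': [19, 12, 2]}
value = mapping['key']['age'] + mapping['name'][0]  # -> value = 35

Answer: 35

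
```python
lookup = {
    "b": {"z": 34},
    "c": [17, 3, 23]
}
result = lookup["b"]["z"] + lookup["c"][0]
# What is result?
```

Trace (tracking result):
lookup = {'b': {'z': 34}, 'c': [17, 3, 23]}  # -> lookup = {'b': {'z': 34}, 'c': [17, 3, 23]}
result = lookup['b']['z'] + lookup['c'][0]  # -> result = 51

Answer: 51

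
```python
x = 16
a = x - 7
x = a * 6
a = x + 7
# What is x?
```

Answer: 54

Derivation:
Trace (tracking x):
x = 16  # -> x = 16
a = x - 7  # -> a = 9
x = a * 6  # -> x = 54
a = x + 7  # -> a = 61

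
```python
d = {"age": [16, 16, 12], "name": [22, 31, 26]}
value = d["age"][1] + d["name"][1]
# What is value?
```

Trace (tracking value):
d = {'age': [16, 16, 12], 'name': [22, 31, 26]}  # -> d = {'age': [16, 16, 12], 'name': [22, 31, 26]}
value = d['age'][1] + d['name'][1]  # -> value = 47

Answer: 47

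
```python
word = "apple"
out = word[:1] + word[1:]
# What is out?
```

Answer: 'apple'

Derivation:
Trace (tracking out):
word = 'apple'  # -> word = 'apple'
out = word[:1] + word[1:]  # -> out = 'apple'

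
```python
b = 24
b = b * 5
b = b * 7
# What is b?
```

Answer: 840

Derivation:
Trace (tracking b):
b = 24  # -> b = 24
b = b * 5  # -> b = 120
b = b * 7  # -> b = 840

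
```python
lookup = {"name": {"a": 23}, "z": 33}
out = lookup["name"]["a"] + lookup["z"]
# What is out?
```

Trace (tracking out):
lookup = {'name': {'a': 23}, 'z': 33}  # -> lookup = {'name': {'a': 23}, 'z': 33}
out = lookup['name']['a'] + lookup['z']  # -> out = 56

Answer: 56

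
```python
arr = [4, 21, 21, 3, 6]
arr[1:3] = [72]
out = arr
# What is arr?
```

Answer: [4, 72, 3, 6]

Derivation:
Trace (tracking arr):
arr = [4, 21, 21, 3, 6]  # -> arr = [4, 21, 21, 3, 6]
arr[1:3] = [72]  # -> arr = [4, 72, 3, 6]
out = arr  # -> out = [4, 72, 3, 6]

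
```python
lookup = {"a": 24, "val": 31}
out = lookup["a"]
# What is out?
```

Trace (tracking out):
lookup = {'a': 24, 'val': 31}  # -> lookup = {'a': 24, 'val': 31}
out = lookup['a']  # -> out = 24

Answer: 24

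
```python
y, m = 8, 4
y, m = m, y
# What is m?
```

Trace (tracking m):
y, m = (8, 4)  # -> y = 8, m = 4
y, m = (m, y)  # -> y = 4, m = 8

Answer: 8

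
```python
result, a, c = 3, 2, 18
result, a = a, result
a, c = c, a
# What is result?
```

Trace (tracking result):
result, a, c = (3, 2, 18)  # -> result = 3, a = 2, c = 18
result, a = (a, result)  # -> result = 2, a = 3
a, c = (c, a)  # -> a = 18, c = 3

Answer: 2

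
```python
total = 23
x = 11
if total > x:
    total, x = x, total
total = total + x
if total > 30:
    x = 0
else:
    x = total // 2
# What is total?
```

Trace (tracking total):
total = 23  # -> total = 23
x = 11  # -> x = 11
if total > x:  # condition is True
    total, x = (x, total)  # -> total = 11, x = 23
total = total + x  # -> total = 34
if total > 30:  # condition is True
    x = 0  # -> x = 0

Answer: 34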